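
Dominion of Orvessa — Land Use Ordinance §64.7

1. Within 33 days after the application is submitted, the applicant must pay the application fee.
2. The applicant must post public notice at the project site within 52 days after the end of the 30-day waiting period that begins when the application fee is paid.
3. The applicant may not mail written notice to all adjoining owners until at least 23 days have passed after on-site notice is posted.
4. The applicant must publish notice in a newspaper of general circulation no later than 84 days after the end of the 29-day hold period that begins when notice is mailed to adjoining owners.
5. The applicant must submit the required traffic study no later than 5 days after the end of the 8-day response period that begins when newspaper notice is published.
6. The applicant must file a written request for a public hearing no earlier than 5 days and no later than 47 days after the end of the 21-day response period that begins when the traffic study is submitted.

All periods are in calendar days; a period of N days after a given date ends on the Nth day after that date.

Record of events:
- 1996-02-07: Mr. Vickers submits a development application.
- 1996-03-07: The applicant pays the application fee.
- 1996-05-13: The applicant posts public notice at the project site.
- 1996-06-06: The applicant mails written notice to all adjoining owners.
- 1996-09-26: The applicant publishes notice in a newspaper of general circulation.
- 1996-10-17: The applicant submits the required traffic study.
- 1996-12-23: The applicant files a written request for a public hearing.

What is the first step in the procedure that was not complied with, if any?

Step 5

Step 1 — counting 33 days from 1996-02-07 (when the application is submitted) gives a deadline of 1996-03-11; 1996-03-07 is within that limit.
Step 2 — counting 52 days from 1996-04-06 (end of the 30-day waiting period, which began when the application fee is paid on 1996-03-07) gives a deadline of 1996-05-28; completed 1996-05-13, before the deadline.
Step 3 — must wait 23 days from 1996-05-13 (when on-site notice is posted), so not before 1996-06-05; 1996-06-06 is on or after that date.
Step 4 — counting 84 days from 1996-07-05 (end of the 29-day hold period, which began when notice is mailed to adjoining owners on 1996-06-06) gives a deadline of 1996-09-27; completed 1996-09-26, before the deadline.
Step 5 — counting 5 days from 1996-10-04 (end of the 8-day response period, which began when newspaper notice is published on 1996-09-26) gives a deadline of 1996-10-09; not done until 1996-10-17, 8 days after the deadline.
The procedure was therefore not followed at step 5.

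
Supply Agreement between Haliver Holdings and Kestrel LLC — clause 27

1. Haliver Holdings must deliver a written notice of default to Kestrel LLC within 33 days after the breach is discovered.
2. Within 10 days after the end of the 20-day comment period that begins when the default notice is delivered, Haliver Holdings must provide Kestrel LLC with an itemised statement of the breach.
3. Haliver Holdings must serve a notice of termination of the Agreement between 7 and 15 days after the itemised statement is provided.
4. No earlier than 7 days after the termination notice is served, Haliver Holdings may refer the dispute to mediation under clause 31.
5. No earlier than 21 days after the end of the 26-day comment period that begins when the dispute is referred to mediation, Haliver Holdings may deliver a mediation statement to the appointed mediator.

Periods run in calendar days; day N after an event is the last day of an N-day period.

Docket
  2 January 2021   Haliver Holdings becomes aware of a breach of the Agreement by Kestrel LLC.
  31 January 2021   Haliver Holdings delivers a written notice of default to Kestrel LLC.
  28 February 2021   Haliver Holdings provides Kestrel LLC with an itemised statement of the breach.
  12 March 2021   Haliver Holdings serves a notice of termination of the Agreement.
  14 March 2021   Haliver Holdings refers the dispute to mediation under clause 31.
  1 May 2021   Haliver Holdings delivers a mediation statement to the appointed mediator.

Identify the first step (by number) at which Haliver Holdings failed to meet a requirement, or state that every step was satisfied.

Step 4

Step 1 — counting 33 days from 2 January 2021 (when the breach is discovered) gives a deadline of 4 February 2021; 31 January 2021 is within that limit.
Step 2 — counting 10 days from 20 February 2021 (end of the 20-day comment period, which began when the default notice is delivered on 31 January 2021) gives a deadline of 2 March 2021; done 28 February 2021 — timely.
Step 3 — 7 and 15 days from 28 February 2021 (when the itemised statement is provided) are 7 March 2021 and 15 March 2021 respectively; 12 March 2021 falls inside that range.
Step 4 — must wait 7 days from 12 March 2021 (when the termination notice is served), so not before 19 March 2021; 14 March 2021 is 5 days before the earliest permitted date.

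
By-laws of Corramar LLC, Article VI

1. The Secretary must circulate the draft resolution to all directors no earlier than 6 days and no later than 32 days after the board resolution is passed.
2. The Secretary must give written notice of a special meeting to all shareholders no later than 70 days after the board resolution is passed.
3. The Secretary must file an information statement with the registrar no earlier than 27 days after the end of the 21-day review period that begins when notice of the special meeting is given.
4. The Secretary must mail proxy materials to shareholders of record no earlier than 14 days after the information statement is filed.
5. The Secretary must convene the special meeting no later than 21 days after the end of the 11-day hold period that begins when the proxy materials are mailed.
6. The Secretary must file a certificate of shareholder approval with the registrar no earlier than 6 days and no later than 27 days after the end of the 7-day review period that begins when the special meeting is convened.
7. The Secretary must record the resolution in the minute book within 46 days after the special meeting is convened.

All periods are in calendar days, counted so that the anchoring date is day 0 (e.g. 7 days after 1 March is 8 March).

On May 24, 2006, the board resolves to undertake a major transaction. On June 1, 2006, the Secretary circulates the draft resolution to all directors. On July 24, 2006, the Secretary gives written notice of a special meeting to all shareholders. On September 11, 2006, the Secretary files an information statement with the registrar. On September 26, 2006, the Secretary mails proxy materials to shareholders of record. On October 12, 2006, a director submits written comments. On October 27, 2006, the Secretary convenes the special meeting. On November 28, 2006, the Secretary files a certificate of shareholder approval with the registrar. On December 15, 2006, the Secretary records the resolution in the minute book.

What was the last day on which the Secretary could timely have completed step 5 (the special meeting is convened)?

The proxy materials are mailed on September 26, 2006; the 11-day hold period therefore ends October 7, 2006, and step 5 runs from that date. 21 days after October 7, 2006 is October 28, 2006.

October 28, 2006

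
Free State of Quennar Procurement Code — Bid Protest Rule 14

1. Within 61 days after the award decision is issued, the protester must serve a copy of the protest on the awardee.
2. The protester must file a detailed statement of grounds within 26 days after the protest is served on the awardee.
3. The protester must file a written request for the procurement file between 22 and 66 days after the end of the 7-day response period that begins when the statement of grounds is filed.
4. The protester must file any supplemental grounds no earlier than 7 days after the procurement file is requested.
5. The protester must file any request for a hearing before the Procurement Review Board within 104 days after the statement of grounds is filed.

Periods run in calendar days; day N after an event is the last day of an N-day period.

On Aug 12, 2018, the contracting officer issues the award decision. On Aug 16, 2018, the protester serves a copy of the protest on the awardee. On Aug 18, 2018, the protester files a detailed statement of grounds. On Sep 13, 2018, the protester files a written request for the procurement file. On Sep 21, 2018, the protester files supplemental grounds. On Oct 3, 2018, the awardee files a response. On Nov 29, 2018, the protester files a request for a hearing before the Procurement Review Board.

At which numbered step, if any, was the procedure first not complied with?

Step 3

Step 1: 61 days after Aug 12, 2018 (when the award decision is issued) is Oct 12, 2018; completed Aug 16, 2018, before the deadline.
Step 2: 26 days after Aug 16, 2018 (when the protest is served on the awardee) is Sep 11, 2018; Aug 18, 2018 is within that limit.
Step 3: the window is 22–66 days after Aug 25, 2018 (end of the 7-day response period, which began when the statement of grounds is filed on Aug 18, 2018), so Sep 16, 2018 through Oct 30, 2018; done Sep 13, 2018 — 3 days before the window opened.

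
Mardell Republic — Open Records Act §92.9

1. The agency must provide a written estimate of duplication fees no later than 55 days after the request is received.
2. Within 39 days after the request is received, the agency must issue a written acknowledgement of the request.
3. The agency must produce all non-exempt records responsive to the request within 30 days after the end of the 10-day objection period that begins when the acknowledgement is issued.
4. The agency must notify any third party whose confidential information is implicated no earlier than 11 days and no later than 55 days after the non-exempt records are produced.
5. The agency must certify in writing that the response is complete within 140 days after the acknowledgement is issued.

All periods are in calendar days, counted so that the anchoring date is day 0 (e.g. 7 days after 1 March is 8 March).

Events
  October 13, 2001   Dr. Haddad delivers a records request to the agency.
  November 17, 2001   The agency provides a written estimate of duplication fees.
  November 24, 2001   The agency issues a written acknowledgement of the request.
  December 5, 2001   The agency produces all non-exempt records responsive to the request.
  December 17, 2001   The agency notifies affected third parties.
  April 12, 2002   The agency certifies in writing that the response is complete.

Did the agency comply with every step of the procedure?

(1) due by October 13, 2001 + 55 days = December 7, 2001; done November 17, 2001 — timely.
(2) due by October 13, 2001 + 39 days = November 21, 2001; not done until November 24, 2001, 3 days after the deadline.

No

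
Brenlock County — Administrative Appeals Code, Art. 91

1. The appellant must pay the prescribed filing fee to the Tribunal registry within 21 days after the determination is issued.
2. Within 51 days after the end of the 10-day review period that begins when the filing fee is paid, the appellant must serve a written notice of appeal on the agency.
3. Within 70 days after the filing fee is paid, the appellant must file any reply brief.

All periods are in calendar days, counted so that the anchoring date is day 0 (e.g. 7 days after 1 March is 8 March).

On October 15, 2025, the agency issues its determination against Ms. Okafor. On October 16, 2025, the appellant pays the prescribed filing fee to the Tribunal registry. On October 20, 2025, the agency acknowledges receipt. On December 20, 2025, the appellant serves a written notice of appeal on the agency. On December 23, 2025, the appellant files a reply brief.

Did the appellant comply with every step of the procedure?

No

Step 1 — counting 21 days from October 15, 2025 (when the determination is issued) gives a deadline of November 5, 2025; October 16, 2025 is within that limit.
Step 2 — counting 51 days from October 26, 2025 (end of the 10-day review period, which began when the filing fee is paid on October 16, 2025) gives a deadline of December 16, 2025; done December 20, 2025 — 4 days late.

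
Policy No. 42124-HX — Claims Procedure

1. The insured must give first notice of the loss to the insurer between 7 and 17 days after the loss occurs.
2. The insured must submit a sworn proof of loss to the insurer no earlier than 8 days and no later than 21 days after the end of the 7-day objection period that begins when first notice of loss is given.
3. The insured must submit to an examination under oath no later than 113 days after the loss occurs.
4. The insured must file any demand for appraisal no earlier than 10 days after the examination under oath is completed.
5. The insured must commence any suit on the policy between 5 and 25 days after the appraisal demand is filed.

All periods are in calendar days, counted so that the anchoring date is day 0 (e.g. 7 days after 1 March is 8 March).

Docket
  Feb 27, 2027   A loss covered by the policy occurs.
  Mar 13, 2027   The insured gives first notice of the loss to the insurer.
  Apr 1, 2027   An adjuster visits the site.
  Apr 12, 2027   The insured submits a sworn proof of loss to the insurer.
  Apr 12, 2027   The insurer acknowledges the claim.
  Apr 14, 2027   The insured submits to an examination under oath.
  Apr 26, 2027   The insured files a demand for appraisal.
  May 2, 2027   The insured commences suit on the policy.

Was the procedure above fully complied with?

No

Step 1: the window is 7–17 days after Feb 27, 2027 (when the loss occurs), so Mar 6, 2027 through Mar 16, 2027; done Mar 13, 2027 — within the window.
Step 2: the window is 8–21 days after Mar 20, 2027 (end of the 7-day objection period, which began when first notice of loss is given on Mar 13, 2027), so Mar 28, 2027 through Apr 10, 2027; Apr 12, 2027 is 2 days past the end of the window.
No need to go further; step 2 was not satisfied.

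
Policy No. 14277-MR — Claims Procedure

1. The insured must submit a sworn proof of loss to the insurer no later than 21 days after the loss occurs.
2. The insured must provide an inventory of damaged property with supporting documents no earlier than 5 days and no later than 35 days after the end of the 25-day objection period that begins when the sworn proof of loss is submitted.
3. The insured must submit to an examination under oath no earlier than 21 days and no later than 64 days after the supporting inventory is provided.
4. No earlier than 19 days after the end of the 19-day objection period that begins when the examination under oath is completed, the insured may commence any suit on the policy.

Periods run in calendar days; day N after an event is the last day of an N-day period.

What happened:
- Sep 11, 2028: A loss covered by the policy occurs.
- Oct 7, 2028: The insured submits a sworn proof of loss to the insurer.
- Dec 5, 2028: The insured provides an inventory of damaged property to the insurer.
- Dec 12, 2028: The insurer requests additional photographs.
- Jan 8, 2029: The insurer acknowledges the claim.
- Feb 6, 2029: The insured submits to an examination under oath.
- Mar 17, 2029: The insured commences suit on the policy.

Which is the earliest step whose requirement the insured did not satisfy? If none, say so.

Step 1

Step 1: 21 days after Sep 11, 2028 (when the loss occurs) is Oct 2, 2028; done Oct 7, 2028 — 5 days late.
The analysis stops there.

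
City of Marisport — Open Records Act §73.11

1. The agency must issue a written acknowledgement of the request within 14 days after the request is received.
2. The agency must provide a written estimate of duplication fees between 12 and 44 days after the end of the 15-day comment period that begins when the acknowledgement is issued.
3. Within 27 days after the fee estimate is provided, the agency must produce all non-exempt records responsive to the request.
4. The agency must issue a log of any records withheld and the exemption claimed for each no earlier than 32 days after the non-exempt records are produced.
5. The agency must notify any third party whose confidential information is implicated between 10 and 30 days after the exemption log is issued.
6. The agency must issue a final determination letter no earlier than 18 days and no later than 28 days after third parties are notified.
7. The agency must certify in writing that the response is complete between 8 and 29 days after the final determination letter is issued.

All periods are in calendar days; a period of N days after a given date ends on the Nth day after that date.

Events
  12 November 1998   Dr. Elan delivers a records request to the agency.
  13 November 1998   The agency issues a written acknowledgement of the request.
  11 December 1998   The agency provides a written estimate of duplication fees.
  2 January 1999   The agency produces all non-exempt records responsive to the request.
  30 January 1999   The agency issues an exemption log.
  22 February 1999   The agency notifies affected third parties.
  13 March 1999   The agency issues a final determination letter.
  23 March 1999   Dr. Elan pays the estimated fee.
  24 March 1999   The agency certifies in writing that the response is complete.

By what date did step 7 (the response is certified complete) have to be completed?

Step 7 runs from 13 March 1999, when the final determination letter is issued. The window is 8–29 days after 13 March 1999; it closes on 11 April 1999.

11 April 1999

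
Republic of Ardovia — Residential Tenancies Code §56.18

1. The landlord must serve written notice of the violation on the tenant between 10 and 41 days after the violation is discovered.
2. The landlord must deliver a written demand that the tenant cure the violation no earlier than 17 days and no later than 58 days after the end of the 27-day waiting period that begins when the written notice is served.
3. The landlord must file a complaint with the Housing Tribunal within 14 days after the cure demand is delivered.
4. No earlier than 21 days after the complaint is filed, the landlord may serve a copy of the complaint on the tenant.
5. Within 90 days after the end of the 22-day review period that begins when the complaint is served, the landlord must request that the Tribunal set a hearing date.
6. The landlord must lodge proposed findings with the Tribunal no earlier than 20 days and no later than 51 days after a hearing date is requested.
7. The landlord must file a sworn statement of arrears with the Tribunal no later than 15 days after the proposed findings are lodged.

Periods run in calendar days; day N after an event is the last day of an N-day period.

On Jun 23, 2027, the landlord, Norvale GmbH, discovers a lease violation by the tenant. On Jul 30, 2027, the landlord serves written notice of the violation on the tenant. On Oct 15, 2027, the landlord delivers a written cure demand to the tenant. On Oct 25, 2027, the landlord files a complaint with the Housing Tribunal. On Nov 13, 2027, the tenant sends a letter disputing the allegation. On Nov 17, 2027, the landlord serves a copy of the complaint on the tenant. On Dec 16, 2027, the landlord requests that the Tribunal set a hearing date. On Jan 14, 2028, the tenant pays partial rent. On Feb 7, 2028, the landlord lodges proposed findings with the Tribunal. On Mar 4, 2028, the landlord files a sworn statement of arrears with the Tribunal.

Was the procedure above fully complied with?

No

Step 1: the window is 10–41 days after Jun 23, 2027 (when the violation is discovered), so Jul 3, 2027 through Aug 3, 2027; Jul 30, 2027 falls inside that range.
Step 2: the window is 17–58 days after Aug 26, 2027 (end of the 27-day waiting period, which began when the written notice is served on Jul 30, 2027), so Sep 12, 2027 through Oct 23, 2027; done Oct 15, 2027, which is between those dates.
Step 3: 14 days after Oct 15, 2027 (when the cure demand is delivered) is Oct 29, 2027; done Oct 25, 2027 — timely.
Step 4: the earliest permitted date is 21 days after Oct 25, 2027 (when the complaint is filed), i.e. Nov 15, 2027; done Nov 17, 2027, after the minimum wait.
Step 5: 90 days after Dec 9, 2027 (end of the 22-day review period, which began when the complaint is served on Nov 17, 2027) is Mar 8, 2028; Dec 16, 2027 is within that limit.
Step 6: the window is 20–51 days after Dec 16, 2027 (when a hearing date is requested), so Jan 5, 2028 through Feb 5, 2028; Feb 7, 2028 is 2 days past the end of the window.
That is the first point of non-compliance.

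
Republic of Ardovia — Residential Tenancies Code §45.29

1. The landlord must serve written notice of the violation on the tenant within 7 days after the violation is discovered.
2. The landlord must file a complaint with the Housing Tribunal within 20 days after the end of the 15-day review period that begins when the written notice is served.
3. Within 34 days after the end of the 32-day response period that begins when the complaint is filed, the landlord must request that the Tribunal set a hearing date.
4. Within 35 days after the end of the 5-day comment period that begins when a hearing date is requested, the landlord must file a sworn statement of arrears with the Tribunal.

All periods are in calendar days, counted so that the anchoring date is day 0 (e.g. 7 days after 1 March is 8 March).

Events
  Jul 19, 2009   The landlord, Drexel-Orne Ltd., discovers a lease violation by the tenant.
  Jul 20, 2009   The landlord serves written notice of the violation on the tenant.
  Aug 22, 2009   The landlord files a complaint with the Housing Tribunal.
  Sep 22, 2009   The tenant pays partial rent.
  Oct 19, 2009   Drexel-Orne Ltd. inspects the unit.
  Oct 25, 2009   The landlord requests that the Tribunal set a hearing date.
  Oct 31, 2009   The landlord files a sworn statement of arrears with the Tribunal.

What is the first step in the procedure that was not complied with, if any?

Step 1 — counting 7 days from Jul 19, 2009 (when the violation is discovered) gives a deadline of Jul 26, 2009; Jul 20, 2009 is within that limit.
Step 2 — counting 20 days from Aug 4, 2009 (end of the 15-day review period, which began when the written notice is served on Jul 20, 2009) gives a deadline of Aug 24, 2009; done Aug 22, 2009 — timely.
Step 3 — counting 34 days from Sep 23, 2009 (end of the 32-day response period, which began when the complaint is filed on Aug 22, 2009) gives a deadline of Oct 27, 2009; completed Oct 25, 2009, before the deadline.
Step 4 — counting 35 days from Oct 30, 2009 (end of the 5-day comment period, which began when a hearing date is requested on Oct 25, 2009) gives a deadline of Dec 4, 2009; Oct 31, 2009 is within that limit.

None — every step was satisfied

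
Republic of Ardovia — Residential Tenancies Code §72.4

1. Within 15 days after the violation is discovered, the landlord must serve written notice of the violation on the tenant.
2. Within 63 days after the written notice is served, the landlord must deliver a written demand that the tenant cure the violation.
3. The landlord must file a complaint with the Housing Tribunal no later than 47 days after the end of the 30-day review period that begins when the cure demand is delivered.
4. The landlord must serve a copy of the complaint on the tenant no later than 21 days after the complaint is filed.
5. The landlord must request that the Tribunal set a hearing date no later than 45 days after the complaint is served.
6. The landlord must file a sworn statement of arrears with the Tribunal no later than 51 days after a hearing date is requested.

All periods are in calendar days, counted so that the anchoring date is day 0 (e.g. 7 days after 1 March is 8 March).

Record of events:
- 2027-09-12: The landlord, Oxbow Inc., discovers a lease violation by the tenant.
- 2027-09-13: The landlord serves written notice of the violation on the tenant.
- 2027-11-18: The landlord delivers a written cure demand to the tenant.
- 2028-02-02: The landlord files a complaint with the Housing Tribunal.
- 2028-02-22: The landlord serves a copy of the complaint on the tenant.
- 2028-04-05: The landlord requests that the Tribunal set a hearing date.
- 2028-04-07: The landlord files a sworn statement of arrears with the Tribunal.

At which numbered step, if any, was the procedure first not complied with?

Step 1 — counting 15 days from 2027-09-12 (when the violation is discovered) gives a deadline of 2027-09-27; 2027-09-13 is within that limit.
Step 2 — counting 63 days from 2027-09-13 (when the written notice is served) gives a deadline of 2027-11-15; done 2027-11-18 — 3 days late.
No need to go further; step 2 was not satisfied.

Step 2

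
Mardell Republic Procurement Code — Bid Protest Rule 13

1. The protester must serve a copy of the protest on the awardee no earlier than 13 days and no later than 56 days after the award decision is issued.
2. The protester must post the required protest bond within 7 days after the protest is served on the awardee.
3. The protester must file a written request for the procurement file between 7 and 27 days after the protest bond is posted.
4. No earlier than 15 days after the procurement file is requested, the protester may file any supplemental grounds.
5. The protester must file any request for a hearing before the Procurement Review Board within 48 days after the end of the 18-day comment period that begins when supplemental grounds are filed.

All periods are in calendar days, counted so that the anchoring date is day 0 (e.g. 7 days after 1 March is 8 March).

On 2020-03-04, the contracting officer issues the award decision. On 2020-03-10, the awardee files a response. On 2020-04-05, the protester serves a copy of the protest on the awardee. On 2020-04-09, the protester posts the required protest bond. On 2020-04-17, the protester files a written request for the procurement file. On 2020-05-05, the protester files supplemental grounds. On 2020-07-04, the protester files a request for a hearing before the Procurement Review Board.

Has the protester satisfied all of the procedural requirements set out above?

Step 1: the window is 13–56 days after 2020-03-04 (when the award decision is issued), so 2020-03-17 through 2020-04-29; 2020-04-05 falls inside that range.
Step 2: 7 days after 2020-04-05 (when the protest is served on the awardee) is 2020-04-12; completed 2020-04-09, before the deadline.
Step 3: the window is 7–27 days after 2020-04-09 (when the protest bond is posted), so 2020-04-16 through 2020-05-06; done 2020-04-17, which is between those dates.
Step 4: the earliest permitted date is 15 days after 2020-04-17 (when the procurement file is requested), i.e. 2020-05-02; done 2020-05-05, after the minimum wait.
Step 5: 48 days after 2020-05-23 (end of the 18-day comment period, which began when supplemental grounds are filed on 2020-05-05) is 2020-07-10; completed 2020-07-04, before the deadline.

Yes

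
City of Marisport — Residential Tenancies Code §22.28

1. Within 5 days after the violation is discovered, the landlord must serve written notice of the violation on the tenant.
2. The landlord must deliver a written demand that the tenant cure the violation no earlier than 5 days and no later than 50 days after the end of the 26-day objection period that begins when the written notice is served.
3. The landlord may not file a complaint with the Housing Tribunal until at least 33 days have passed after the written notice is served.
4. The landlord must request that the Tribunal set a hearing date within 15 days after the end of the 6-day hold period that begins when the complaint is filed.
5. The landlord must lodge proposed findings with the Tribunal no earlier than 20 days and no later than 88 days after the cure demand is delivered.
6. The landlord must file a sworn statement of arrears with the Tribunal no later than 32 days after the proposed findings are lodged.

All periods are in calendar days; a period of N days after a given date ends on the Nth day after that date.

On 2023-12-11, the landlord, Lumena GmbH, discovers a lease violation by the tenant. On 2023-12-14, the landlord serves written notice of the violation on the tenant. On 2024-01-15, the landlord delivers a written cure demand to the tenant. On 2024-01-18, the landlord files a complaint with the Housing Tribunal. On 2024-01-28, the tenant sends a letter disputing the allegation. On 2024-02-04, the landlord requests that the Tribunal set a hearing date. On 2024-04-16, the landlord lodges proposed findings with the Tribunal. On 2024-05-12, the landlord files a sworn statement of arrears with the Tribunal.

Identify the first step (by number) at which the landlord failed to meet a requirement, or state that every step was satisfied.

(1) due by 2023-12-11 + 5 days = 2023-12-16; done 2023-12-14 — timely.
(2) the permitted window runs from 2024-01-09 + 5 = 2024-01-14 to 2024-01-09 + 50 = 2024-02-28; 2024-01-15 falls inside that range.
(3) permitted from 2023-12-14 + 33 days = 2024-01-16 onward; 2024-01-18 is on or after that date.
(4) due by 2024-01-24 + 15 days = 2024-02-08; done 2024-02-04 — timely.
(5) the permitted window runs from 2024-01-15 + 20 = 2024-02-04 to 2024-01-15 + 88 = 2024-04-12; done 2024-04-16 — 4 days after the window closed.

Step 5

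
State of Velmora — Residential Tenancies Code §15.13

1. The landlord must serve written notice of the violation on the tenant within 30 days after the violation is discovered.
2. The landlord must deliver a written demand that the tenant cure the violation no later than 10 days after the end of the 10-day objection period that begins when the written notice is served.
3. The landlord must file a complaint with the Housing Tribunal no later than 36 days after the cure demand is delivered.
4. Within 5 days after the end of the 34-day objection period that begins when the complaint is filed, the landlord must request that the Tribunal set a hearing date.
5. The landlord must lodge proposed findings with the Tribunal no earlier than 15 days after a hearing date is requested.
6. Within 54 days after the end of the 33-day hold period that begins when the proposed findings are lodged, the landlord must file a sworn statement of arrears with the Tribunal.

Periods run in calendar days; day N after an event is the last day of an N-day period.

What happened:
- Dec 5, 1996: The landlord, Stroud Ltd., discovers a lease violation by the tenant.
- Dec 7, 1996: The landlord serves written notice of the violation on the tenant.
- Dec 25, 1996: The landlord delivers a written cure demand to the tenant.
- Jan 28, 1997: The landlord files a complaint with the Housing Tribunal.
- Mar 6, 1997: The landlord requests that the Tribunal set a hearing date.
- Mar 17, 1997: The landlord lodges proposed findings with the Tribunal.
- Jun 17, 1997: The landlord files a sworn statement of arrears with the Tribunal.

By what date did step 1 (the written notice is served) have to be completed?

Step 1 runs from Dec 5, 1996, when the violation is discovered. 30 days after Dec 5, 1996 is Jan 4, 1997.

Jan 4, 1997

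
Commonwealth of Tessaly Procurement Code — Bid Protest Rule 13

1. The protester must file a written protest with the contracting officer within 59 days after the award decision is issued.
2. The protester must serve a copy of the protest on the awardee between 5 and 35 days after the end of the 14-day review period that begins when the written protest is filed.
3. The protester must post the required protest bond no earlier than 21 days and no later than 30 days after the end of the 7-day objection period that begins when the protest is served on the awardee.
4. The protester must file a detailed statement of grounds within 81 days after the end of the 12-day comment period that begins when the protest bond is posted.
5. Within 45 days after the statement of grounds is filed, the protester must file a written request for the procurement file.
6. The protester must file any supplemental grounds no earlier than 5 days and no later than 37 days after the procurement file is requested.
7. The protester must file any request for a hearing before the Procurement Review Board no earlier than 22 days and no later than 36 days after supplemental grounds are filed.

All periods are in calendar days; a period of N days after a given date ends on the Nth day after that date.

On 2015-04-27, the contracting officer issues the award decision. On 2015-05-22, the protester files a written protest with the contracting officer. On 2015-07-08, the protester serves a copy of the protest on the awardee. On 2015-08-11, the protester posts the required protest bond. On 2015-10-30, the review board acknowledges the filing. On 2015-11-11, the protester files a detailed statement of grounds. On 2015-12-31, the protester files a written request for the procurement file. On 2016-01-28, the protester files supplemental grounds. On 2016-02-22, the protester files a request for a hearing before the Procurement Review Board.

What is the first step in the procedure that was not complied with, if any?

Step 5

(1) due by 2015-04-27 + 59 days = 2015-06-25; completed 2015-05-22, before the deadline.
(2) the permitted window runs from 2015-06-05 + 5 = 2015-06-10 to 2015-06-05 + 35 = 2015-07-10; done 2015-07-08 — within the window.
(3) the permitted window runs from 2015-07-15 + 21 = 2015-08-05 to 2015-07-15 + 30 = 2015-08-14; 2015-08-11 falls inside that range.
(4) due by 2015-08-23 + 81 days = 2015-11-12; done 2015-11-11 — timely.
(5) due by 2015-11-11 + 45 days = 2015-12-26; 2015-12-31 misses that deadline by 5 days.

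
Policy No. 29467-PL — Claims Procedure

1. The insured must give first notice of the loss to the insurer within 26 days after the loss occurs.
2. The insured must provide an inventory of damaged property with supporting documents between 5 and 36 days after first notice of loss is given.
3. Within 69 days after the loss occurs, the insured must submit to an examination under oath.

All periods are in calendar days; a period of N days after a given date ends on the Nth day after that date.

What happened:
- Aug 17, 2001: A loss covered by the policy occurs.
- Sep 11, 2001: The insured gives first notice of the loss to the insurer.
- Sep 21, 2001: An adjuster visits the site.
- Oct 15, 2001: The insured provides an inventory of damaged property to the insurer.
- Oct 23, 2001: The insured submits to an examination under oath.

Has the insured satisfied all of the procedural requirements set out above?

Step 1: 26 days after Aug 17, 2001 (when the loss occurs) is Sep 12, 2001; done Sep 11, 2001 — timely.
Step 2: the window is 5–36 days after Sep 11, 2001 (when first notice of loss is given), so Sep 16, 2001 through Oct 17, 2001; done Oct 15, 2001 — within the window.
Step 3: 69 days after Aug 17, 2001 (when the loss occurs) is Oct 25, 2001; completed Oct 23, 2001, before the deadline.

Yes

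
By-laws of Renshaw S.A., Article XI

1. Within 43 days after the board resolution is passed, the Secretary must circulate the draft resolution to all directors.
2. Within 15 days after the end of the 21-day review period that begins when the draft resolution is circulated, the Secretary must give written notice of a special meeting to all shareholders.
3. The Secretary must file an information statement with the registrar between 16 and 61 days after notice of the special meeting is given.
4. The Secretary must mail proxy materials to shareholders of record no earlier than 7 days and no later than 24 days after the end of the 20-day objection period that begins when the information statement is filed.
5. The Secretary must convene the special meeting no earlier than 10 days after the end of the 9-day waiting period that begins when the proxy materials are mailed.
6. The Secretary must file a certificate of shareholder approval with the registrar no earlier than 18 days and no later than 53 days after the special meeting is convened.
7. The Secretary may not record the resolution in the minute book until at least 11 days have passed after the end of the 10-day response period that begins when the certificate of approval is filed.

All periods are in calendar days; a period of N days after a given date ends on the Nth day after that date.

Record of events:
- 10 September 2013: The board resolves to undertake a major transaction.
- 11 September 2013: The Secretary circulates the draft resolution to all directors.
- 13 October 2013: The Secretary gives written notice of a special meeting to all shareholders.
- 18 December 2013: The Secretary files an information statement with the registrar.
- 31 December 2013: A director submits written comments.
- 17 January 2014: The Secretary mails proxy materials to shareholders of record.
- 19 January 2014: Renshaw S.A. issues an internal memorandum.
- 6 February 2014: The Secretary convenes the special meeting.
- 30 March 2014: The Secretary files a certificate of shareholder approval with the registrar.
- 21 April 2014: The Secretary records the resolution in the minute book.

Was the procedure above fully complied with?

No

Step 1: 43 days after 10 September 2013 (when the board resolution is passed) is 23 October 2013; done 11 September 2013 — timely.
Step 2: 15 days after 2 October 2013 (end of the 21-day review period, which began when the draft resolution is circulated on 11 September 2013) is 17 October 2013; completed 13 October 2013, before the deadline.
Step 3: the window is 16–61 days after 13 October 2013 (when notice of the special meeting is given), so 29 October 2013 through 13 December 2013; 18 December 2013 is 5 days past the end of the window.
No need to go further; step 3 was not satisfied.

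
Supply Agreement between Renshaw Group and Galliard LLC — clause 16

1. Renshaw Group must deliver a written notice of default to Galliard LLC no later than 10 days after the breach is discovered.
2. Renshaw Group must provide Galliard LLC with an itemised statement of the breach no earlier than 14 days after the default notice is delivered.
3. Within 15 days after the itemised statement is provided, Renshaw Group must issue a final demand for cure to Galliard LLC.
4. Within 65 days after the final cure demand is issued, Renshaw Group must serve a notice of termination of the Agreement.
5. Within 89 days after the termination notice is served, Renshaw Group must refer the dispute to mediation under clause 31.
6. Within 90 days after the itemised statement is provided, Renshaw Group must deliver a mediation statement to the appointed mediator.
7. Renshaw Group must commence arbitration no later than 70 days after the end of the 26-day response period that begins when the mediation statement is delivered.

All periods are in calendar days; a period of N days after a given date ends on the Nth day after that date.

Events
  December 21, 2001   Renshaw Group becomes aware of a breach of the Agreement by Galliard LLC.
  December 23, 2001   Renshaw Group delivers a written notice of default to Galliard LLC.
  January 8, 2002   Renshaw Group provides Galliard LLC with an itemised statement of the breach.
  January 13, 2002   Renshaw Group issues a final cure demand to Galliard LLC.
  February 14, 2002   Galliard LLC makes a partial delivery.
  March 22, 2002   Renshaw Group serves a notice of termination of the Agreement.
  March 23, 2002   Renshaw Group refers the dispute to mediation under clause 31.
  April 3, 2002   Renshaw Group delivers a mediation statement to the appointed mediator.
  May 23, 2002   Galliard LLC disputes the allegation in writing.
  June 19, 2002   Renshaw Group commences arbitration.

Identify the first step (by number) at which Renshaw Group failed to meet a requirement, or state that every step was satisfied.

Step 4

(1) due by December 21, 2001 + 10 days = December 31, 2001; completed December 23, 2001, before the deadline.
(2) permitted from December 23, 2001 + 14 days = January 6, 2002 onward; January 8, 2002 is on or after that date.
(3) due by January 8, 2002 + 15 days = January 23, 2002; January 13, 2002 is within that limit.
(4) due by January 13, 2002 + 65 days = March 19, 2002; March 22, 2002 misses that deadline by 3 days.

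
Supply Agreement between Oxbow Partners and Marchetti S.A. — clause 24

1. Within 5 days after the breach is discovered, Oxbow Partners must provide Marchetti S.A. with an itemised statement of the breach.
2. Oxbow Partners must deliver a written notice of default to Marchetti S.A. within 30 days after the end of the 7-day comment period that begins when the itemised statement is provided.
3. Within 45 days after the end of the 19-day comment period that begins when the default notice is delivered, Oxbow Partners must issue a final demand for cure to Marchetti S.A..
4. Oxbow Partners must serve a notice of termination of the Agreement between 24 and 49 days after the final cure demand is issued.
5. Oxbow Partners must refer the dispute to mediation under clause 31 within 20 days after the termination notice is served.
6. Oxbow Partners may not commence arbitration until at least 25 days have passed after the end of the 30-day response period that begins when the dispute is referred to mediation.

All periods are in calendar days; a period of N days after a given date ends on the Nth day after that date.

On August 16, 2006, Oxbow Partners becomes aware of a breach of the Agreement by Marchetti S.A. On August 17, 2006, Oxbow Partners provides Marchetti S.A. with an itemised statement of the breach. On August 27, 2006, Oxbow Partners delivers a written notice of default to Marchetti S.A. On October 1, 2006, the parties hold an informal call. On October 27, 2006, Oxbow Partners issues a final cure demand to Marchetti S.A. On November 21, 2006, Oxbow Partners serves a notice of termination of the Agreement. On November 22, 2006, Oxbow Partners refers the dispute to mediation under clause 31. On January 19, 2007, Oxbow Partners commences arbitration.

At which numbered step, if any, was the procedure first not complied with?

None — every step was satisfied

Step 1 — counting 5 days from August 16, 2006 (when the breach is discovered) gives a deadline of August 21, 2006; August 17, 2006 is within that limit.
Step 2 — counting 30 days from August 24, 2006 (end of the 7-day comment period, which began when the itemised statement is provided on August 17, 2006) gives a deadline of September 23, 2006; completed August 27, 2006, before the deadline.
Step 3 — counting 45 days from September 15, 2006 (end of the 19-day comment period, which began when the default notice is delivered on August 27, 2006) gives a deadline of October 30, 2006; completed October 27, 2006, before the deadline.
Step 4 — 24 and 49 days from October 27, 2006 (when the final cure demand is issued) are November 20, 2006 and December 15, 2006 respectively; November 21, 2006 falls inside that range.
Step 5 — counting 20 days from November 21, 2006 (when the termination notice is served) gives a deadline of December 11, 2006; November 22, 2006 is within that limit.
Step 6 — must wait 25 days from December 22, 2006 (end of the 30-day response period, which began when the dispute is referred to mediation on November 22, 2006), so not before January 16, 2007; January 19, 2007 is on or after that date.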